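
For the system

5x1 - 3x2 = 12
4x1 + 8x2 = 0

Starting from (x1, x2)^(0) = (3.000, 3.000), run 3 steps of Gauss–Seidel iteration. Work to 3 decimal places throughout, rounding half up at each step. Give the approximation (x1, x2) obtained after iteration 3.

Iteration 1:
  x1 = (12 - (-3)·3.000) / (5) = 4.200
  x2 = (0 - (4)·4.200) / (8) = -2.100
Iteration 2:
  x1 = (12 - (-3)·-2.100) / (5) = 1.140
  x2 = (0 - (4)·1.140) / (8) = -0.570
Iteration 3:
  x1 = (12 - (-3)·-0.570) / (5) = 2.058
  x2 = (0 - (4)·2.058) / (8) = -1.029

(2.058, -1.029)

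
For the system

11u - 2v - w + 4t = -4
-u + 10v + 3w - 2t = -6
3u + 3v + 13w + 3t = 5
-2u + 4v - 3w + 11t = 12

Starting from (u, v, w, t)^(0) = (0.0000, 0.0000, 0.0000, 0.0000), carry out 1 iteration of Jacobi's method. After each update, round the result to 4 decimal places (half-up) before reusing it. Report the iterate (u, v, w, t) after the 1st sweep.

(-0.3636, -0.6000, 0.3846, 1.0909)

Iteration 1:
  u = (-4 - (-2)·0.0000 - (-1)·0.0000 - (4)·0.0000) / (11) = -0.3636
  v = (-6 - (-1)·0.0000 - (3)·0.0000 - (-2)·0.0000) / (10) = -0.6000
  w = (5 - (3)·0.0000 - (3)·0.0000 - (3)·0.0000) / (13) = 0.3846
  t = (12 - (-2)·0.0000 - (4)·0.0000 - (-3)·0.0000) / (11) = 1.0909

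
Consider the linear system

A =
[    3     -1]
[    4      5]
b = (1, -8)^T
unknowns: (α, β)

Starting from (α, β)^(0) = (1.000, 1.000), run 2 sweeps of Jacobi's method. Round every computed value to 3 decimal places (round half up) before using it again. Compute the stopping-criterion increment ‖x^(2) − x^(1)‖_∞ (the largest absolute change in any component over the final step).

Iteration 1:
  α = (1 - (-1)·1.000) / (3) = 0.667
  β = (-8 - (4)·1.000) / (5) = -2.400
Iteration 2:
  α = (1 - (-1)·-2.400) / (3) = -0.467
  β = (-8 - (4)·0.667) / (5) = -2.134
Change: (-1.134, 0.266) → max |·| = 1.134

1.134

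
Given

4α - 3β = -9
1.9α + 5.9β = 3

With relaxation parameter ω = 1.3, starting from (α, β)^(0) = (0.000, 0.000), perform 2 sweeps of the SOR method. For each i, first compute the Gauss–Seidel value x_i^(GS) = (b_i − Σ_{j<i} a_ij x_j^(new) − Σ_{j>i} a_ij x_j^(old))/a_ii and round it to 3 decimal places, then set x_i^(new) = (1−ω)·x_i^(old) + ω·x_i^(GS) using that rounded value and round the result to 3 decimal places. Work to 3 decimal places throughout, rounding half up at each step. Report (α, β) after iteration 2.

(-0.209, 0.183)

Iteration 1:
  α: GS value = (-9 - (-3)·0.000) / (4) = -2.250;  α ← (1−ω)·0.000 + ω·-2.250 = -2.925
  β: GS value = (3 - (1.9)·-2.925) / (5.9) = 1.450;  β ← (1−ω)·0.000 + ω·1.450 = 1.885
Iteration 2:
  α: GS value = (-9 - (-3)·1.885) / (4) = -0.836;  α ← (1−ω)·-2.925 + ω·-0.836 = -0.209
  β: GS value = (3 - (1.9)·-0.209) / (5.9) = 0.576;  β ← (1−ω)·1.885 + ω·0.576 = 0.183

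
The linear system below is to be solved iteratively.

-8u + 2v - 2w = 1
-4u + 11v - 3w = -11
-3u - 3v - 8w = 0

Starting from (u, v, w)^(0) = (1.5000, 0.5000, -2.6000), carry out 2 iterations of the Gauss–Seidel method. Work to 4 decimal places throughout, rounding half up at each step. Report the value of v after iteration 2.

-1.1232

Iteration 1:
  u = (1 - (2)·0.5000 - (-2)·-2.6000) / (-8) = 0.6500
  v = (-11 - (-4)·0.6500 - (-3)·-2.6000) / (11) = -1.4727
  w = (0 - (-3)·0.6500 - (-3)·-1.4727) / (-8) = 0.3085
Iteration 2:
  u = (1 - (2)·-1.4727 - (-2)·0.3085) / (-8) = -0.5703
  v = (-11 - (-4)·-0.5703 - (-3)·0.3085) / (11) = -1.1232
  w = (0 - (-3)·-0.5703 - (-3)·-1.1232) / (-8) = 0.6351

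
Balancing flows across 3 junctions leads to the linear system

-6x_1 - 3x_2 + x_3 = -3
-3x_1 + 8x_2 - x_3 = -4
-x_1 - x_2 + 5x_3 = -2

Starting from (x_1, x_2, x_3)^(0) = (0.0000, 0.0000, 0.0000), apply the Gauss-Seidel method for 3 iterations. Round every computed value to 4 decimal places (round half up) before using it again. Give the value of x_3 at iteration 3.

Iteration 1:
  x_1 = (-3 - (-3)·0.0000 - (1)·0.0000) / (-6) = 0.5000
  x_2 = (-4 - (-3)·0.5000 - (-1)·0.0000) / (8) = -0.3125
  x_3 = (-2 - (-1)·0.5000 - (-1)·-0.3125) / (5) = -0.3625
Iteration 2:
  x_1 = (-3 - (-3)·-0.3125 - (1)·-0.3625) / (-6) = 0.5958
  x_2 = (-4 - (-3)·0.5958 - (-1)·-0.3625) / (8) = -0.3219
  x_3 = (-2 - (-1)·0.5958 - (-1)·-0.3219) / (5) = -0.3452
Iteration 3:
  x_1 = (-3 - (-3)·-0.3219 - (1)·-0.3452) / (-6) = 0.6034
  x_2 = (-4 - (-3)·0.6034 - (-1)·-0.3452) / (8) = -0.3169
  x_3 = (-2 - (-1)·0.6034 - (-1)·-0.3169) / (5) = -0.3427

-0.3427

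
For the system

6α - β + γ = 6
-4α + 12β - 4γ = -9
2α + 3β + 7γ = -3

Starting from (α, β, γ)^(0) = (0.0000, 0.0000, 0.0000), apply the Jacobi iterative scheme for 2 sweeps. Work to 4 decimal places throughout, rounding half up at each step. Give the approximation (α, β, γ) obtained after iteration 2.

Iteration 1:
  α = (6 - (-1)·0.0000 - (1)·0.0000) / (6) = 1.0000
  β = (-9 - (-4)·0.0000 - (-4)·0.0000) / (12) = -0.7500
  γ = (-3 - (2)·0.0000 - (3)·0.0000) / (7) = -0.4286
Iteration 2:
  α = (6 - (-1)·-0.7500 - (1)·-0.4286) / (6) = 0.9464
  β = (-9 - (-4)·1.0000 - (-4)·-0.4286) / (12) = -0.5595
  γ = (-3 - (2)·1.0000 - (3)·-0.7500) / (7) = -0.3929

(0.9464, -0.5595, -0.3929)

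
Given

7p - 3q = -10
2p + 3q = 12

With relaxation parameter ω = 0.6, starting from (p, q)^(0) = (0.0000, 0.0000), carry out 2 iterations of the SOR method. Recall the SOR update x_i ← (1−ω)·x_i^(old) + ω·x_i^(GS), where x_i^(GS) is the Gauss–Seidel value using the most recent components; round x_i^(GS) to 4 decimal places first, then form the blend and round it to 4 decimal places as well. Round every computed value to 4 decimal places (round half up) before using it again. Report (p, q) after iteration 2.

(-0.4947, 3.6950)

Iteration 1:
  p: GS value = (-10 - (-3)·0.0000) / (7) = -1.4286;  p ← (1−ω)·0.0000 + ω·-1.4286 = -0.8572
  q: GS value = (12 - (2)·-0.8572) / (3) = 4.5715;  q ← (1−ω)·0.0000 + ω·4.5715 = 2.7429
Iteration 2:
  p: GS value = (-10 - (-3)·2.7429) / (7) = -0.2530;  p ← (1−ω)·-0.8572 + ω·-0.2530 = -0.4947
  q: GS value = (12 - (2)·-0.4947) / (3) = 4.3298;  q ← (1−ω)·2.7429 + ω·4.3298 = 3.6950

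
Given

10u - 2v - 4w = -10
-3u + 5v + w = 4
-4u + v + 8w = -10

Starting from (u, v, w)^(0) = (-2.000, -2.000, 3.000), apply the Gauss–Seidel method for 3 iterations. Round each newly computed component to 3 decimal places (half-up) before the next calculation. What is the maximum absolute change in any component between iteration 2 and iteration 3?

Iteration 1:
  u = (-10 - (-2)·-2.000 - (-4)·3.000) / (10) = -0.200
  v = (4 - (-3)·-0.200 - (1)·3.000) / (5) = 0.080
  w = (-10 - (-4)·-0.200 - (1)·0.080) / (8) = -1.360
Iteration 2:
  u = (-10 - (-2)·0.080 - (-4)·-1.360) / (10) = -1.528
  v = (4 - (-3)·-1.528 - (1)·-1.360) / (5) = 0.155
  w = (-10 - (-4)·-1.528 - (1)·0.155) / (8) = -2.033
Iteration 3:
  u = (-10 - (-2)·0.155 - (-4)·-2.033) / (10) = -1.782
  v = (4 - (-3)·-1.782 - (1)·-2.033) / (5) = 0.137
  w = (-10 - (-4)·-1.782 - (1)·0.137) / (8) = -2.158
Change: (-0.254, -0.018, -0.125) → max |·| = 0.254

0.254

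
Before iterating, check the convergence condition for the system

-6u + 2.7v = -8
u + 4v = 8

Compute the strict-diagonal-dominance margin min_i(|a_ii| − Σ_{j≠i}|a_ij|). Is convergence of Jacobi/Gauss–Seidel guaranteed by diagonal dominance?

row 1: |-6| − (2.7) = 3.3
row 2: |4| − (1) = 3
minimum over rows = 3 → strictly diagonally dominant (convergence guaranteed)

3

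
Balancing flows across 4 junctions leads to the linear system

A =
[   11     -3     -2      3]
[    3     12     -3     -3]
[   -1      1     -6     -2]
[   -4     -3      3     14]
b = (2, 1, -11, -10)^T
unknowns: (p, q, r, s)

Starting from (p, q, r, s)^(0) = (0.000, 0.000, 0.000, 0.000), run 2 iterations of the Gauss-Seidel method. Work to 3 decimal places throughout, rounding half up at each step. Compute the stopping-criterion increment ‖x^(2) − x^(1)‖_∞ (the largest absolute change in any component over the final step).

Iteration 1:
  p = (2 - (-3)·0.000 - (-2)·0.000 - (3)·0.000) / (11) = 0.182
  q = (1 - (3)·0.182 - (-3)·0.000 - (-3)·0.000) / (12) = 0.038
  r = (-11 - (-1)·0.182 - (1)·0.038 - (-2)·0.000) / (-6) = 1.809
  s = (-10 - (-4)·0.182 - (-3)·0.038 - (3)·1.809) / (14) = -1.042
Iteration 2:
  p = (2 - (-3)·0.038 - (-2)·1.809 - (3)·-1.042) / (11) = 0.805
  q = (1 - (3)·0.805 - (-3)·1.809 - (-3)·-1.042) / (12) = 0.074
  r = (-11 - (-1)·0.805 - (1)·0.074 - (-2)·-1.042) / (-6) = 2.059
  s = (-10 - (-4)·0.805 - (-3)·0.074 - (3)·2.059) / (14) = -0.910
Change: (0.623, 0.036, 0.250, 0.132) → max |·| = 0.623

0.623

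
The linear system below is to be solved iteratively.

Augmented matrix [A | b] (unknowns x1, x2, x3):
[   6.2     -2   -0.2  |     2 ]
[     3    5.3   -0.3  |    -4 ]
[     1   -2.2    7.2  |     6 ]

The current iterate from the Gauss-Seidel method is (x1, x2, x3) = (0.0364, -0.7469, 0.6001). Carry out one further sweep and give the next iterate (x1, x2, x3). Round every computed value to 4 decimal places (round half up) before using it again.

One sweep:
  x1 = (2 - (-2)·-0.7469 - (-0.2)·0.6001) / (6.2) = 0.1010
  x2 = (-4 - (3)·0.1010 - (-0.3)·0.6001) / (5.3) = -0.7779
  x3 = (6 - (1)·0.1010 - (-2.2)·-0.7779) / (7.2) = 0.5816

(0.1010, -0.7779, 0.5816)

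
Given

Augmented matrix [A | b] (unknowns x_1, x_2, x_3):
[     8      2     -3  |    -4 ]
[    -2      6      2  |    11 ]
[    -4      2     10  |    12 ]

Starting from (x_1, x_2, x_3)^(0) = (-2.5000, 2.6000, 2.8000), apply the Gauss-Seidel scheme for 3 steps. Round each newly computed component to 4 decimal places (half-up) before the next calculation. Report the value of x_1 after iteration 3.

-0.5534

Iteration 1:
  x_1 = (-4 - (2)·2.6000 - (-3)·2.8000) / (8) = -0.1000
  x_2 = (11 - (-2)·-0.1000 - (2)·2.8000) / (6) = 0.8667
  x_3 = (12 - (-4)·-0.1000 - (2)·0.8667) / (10) = 0.9867
Iteration 2:
  x_1 = (-4 - (2)·0.8667 - (-3)·0.9867) / (8) = -0.3467
  x_2 = (11 - (-2)·-0.3467 - (2)·0.9867) / (6) = 1.3889
  x_3 = (12 - (-4)·-0.3467 - (2)·1.3889) / (10) = 0.7835
Iteration 3:
  x_1 = (-4 - (2)·1.3889 - (-3)·0.7835) / (8) = -0.5534
  x_2 = (11 - (-2)·-0.5534 - (2)·0.7835) / (6) = 1.3877
  x_3 = (12 - (-4)·-0.5534 - (2)·1.3877) / (10) = 0.7011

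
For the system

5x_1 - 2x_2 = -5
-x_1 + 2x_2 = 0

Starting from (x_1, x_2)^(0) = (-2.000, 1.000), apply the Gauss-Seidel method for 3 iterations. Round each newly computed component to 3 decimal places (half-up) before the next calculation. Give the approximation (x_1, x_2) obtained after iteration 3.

(-1.224, -0.612)

Iteration 1:
  x_1 = (-5 - (-2)·1.000) / (5) = -0.600
  x_2 = (0 - (-1)·-0.600) / (2) = -0.300
Iteration 2:
  x_1 = (-5 - (-2)·-0.300) / (5) = -1.120
  x_2 = (0 - (-1)·-1.120) / (2) = -0.560
Iteration 3:
  x_1 = (-5 - (-2)·-0.560) / (5) = -1.224
  x_2 = (0 - (-1)·-1.224) / (2) = -0.612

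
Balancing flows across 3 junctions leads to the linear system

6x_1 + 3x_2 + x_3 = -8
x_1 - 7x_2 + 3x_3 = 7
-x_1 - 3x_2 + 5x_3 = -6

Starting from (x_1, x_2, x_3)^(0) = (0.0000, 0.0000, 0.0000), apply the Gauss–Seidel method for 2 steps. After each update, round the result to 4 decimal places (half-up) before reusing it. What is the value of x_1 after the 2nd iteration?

-0.3746

Iteration 1:
  x_1 = (-8 - (3)·0.0000 - (1)·0.0000) / (6) = -1.3333
  x_2 = (7 - (1)·-1.3333 - (3)·0.0000) / (-7) = -1.1905
  x_3 = (-6 - (-1)·-1.3333 - (-3)·-1.1905) / (5) = -2.1810
Iteration 2:
  x_1 = (-8 - (3)·-1.1905 - (1)·-2.1810) / (6) = -0.3746
  x_2 = (7 - (1)·-0.3746 - (3)·-2.1810) / (-7) = -1.9882
  x_3 = (-6 - (-1)·-0.3746 - (-3)·-1.9882) / (5) = -2.4678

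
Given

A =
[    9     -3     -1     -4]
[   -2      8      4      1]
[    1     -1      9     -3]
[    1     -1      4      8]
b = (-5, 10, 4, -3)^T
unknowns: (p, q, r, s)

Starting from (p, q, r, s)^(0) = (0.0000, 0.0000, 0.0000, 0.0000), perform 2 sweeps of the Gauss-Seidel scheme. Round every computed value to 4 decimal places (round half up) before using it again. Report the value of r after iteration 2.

Iteration 1:
  p = (-5 - (-3)·0.0000 - (-1)·0.0000 - (-4)·0.0000) / (9) = -0.5556
  q = (10 - (-2)·-0.5556 - (4)·0.0000 - (1)·0.0000) / (8) = 1.1111
  r = (4 - (1)·-0.5556 - (-1)·1.1111 - (-3)·0.0000) / (9) = 0.6296
  s = (-3 - (1)·-0.5556 - (-1)·1.1111 - (4)·0.6296) / (8) = -0.4815
Iteration 2:
  p = (-5 - (-3)·1.1111 - (-1)·0.6296 - (-4)·-0.4815) / (9) = -0.3292
  q = (10 - (-2)·-0.3292 - (4)·0.6296 - (1)·-0.4815) / (8) = 0.9131
  r = (4 - (1)·-0.3292 - (-1)·0.9131 - (-3)·-0.4815) / (9) = 0.4220
  s = (-3 - (1)·-0.3292 - (-1)·0.9131 - (4)·0.4220) / (8) = -0.4307

0.4220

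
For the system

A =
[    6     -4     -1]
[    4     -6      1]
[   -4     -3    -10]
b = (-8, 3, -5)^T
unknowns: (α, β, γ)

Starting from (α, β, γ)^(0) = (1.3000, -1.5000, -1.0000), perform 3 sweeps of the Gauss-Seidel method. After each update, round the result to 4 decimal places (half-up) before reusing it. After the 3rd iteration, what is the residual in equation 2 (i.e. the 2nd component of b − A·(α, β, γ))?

0.1855

Iteration 1:
  α = (-8 - (-4)·-1.5000 - (-1)·-1.0000) / (6) = -2.5000
  β = (3 - (4)·-2.5000 - (1)·-1.0000) / (-6) = -2.3333
  γ = (-5 - (-4)·-2.5000 - (-3)·-2.3333) / (-10) = 2.2000
Iteration 2:
  α = (-8 - (-4)·-2.3333 - (-1)·2.2000) / (6) = -2.5222
  β = (3 - (4)·-2.5222 - (1)·2.2000) / (-6) = -1.8148
  γ = (-5 - (-4)·-2.5222 - (-3)·-1.8148) / (-10) = 2.0533
Iteration 3:
  α = (-8 - (-4)·-1.8148 - (-1)·2.0533) / (6) = -2.2010
  β = (3 - (4)·-2.2010 - (1)·2.0533) / (-6) = -1.6251
  γ = (-5 - (-4)·-2.2010 - (-3)·-1.6251) / (-10) = 1.8679
Residual b − A·x = (0.5735, 0.1855, -0.0003)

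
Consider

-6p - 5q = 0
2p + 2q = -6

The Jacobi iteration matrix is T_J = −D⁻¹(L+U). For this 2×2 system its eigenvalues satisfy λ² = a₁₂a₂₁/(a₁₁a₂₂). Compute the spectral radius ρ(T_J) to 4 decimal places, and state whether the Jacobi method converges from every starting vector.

a₁₂a₂₁/(a₁₁a₂₂) = (-5)·(2) / ((-6)·(2)) = 0.833333
ρ = √|0.833333| = √0.833333 = 0.9129
ρ < 1, so Jacobi converges

0.9129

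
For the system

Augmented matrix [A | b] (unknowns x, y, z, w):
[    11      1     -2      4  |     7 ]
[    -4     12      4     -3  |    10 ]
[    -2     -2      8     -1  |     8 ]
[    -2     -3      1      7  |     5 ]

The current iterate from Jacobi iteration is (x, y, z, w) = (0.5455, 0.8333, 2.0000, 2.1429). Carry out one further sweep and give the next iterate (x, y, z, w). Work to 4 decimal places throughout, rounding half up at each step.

One sweep:
  x = (7 - (1)·0.8333 - (-2)·2.0000 - (4)·2.1429) / (11) = 0.1450
  y = (10 - (-4)·0.5455 - (4)·2.0000 - (-3)·2.1429) / (12) = 0.8842
  z = (8 - (-2)·0.5455 - (-2)·0.8333 - (-1)·2.1429) / (8) = 1.6126
  w = (5 - (-2)·0.5455 - (-3)·0.8333 - (1)·2.0000) / (7) = 0.9416

(0.1450, 0.8842, 1.6126, 0.9416)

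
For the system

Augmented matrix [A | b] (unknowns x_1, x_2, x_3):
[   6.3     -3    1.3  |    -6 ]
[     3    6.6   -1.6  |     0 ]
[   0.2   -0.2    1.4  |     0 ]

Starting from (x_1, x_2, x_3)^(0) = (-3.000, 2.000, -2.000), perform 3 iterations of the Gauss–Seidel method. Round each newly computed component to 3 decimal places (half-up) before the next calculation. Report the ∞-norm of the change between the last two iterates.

0.487

Iteration 1:
  x_1 = (-6 - (-3)·2.000 - (1.3)·-2.000) / (6.3) = 0.413
  x_2 = (0 - (3)·0.413 - (-1.6)·-2.000) / (6.6) = -0.673
  x_3 = (0 - (0.2)·0.413 - (-0.2)·-0.673) / (1.4) = -0.155
Iteration 2:
  x_1 = (-6 - (-3)·-0.673 - (1.3)·-0.155) / (6.3) = -1.241
  x_2 = (0 - (3)·-1.241 - (-1.6)·-0.155) / (6.6) = 0.527
  x_3 = (0 - (0.2)·-1.241 - (-0.2)·0.527) / (1.4) = 0.253
Iteration 3:
  x_1 = (-6 - (-3)·0.527 - (1.3)·0.253) / (6.3) = -0.754
  x_2 = (0 - (3)·-0.754 - (-1.6)·0.253) / (6.6) = 0.404
  x_3 = (0 - (0.2)·-0.754 - (-0.2)·0.404) / (1.4) = 0.165
Change: (0.487, -0.123, -0.088) → max |·| = 0.487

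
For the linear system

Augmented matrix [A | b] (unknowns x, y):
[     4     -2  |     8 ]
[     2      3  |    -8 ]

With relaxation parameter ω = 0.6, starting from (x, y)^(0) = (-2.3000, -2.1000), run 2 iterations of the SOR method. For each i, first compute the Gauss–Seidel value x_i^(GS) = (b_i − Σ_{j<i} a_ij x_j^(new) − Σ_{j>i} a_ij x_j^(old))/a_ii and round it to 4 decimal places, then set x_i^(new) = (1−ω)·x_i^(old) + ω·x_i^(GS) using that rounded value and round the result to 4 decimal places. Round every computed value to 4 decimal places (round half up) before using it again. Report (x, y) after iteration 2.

Iteration 1:
  x: GS value = (8 - (-2)·-2.1000) / (4) = 0.9500;  x ← (1−ω)·-2.3000 + ω·0.9500 = -0.3500
  y: GS value = (-8 - (2)·-0.3500) / (3) = -2.4333;  y ← (1−ω)·-2.1000 + ω·-2.4333 = -2.3000
Iteration 2:
  x: GS value = (8 - (-2)·-2.3000) / (4) = 0.8500;  x ← (1−ω)·-0.3500 + ω·0.8500 = 0.3700
  y: GS value = (-8 - (2)·0.3700) / (3) = -2.9133;  y ← (1−ω)·-2.3000 + ω·-2.9133 = -2.6680

(0.3700, -2.6680)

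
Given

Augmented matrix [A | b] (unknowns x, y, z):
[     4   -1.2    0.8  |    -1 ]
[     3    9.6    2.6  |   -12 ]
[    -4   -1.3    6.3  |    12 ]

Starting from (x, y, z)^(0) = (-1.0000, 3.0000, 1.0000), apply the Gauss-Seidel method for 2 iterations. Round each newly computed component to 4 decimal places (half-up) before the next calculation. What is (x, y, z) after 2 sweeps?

(-1.1180, -1.4010, 0.9058)

Iteration 1:
  x = (-1 - (-1.2)·3.0000 - (0.8)·1.0000) / (4) = 0.4500
  y = (-12 - (3)·0.4500 - (2.6)·1.0000) / (9.6) = -1.6615
  z = (12 - (-4)·0.4500 - (-1.3)·-1.6615) / (6.3) = 1.8476
Iteration 2:
  x = (-1 - (-1.2)·-1.6615 - (0.8)·1.8476) / (4) = -1.1180
  y = (-12 - (3)·-1.1180 - (2.6)·1.8476) / (9.6) = -1.4010
  z = (12 - (-4)·-1.1180 - (-1.3)·-1.4010) / (6.3) = 0.9058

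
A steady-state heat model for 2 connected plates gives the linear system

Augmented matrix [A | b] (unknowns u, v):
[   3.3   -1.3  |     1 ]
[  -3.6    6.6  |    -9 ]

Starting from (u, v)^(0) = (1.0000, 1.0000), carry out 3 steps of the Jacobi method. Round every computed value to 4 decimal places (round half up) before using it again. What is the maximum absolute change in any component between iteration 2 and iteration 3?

0.3907

Iteration 1:
  u = (1 - (-1.3)·1.0000) / (3.3) = 0.6970
  v = (-9 - (-3.6)·1.0000) / (6.6) = -0.8182
Iteration 2:
  u = (1 - (-1.3)·-0.8182) / (3.3) = -0.0193
  v = (-9 - (-3.6)·0.6970) / (6.6) = -0.9835
Iteration 3:
  u = (1 - (-1.3)·-0.9835) / (3.3) = -0.0844
  v = (-9 - (-3.6)·-0.0193) / (6.6) = -1.3742
Change: (-0.0651, -0.3907) → max |·| = 0.3907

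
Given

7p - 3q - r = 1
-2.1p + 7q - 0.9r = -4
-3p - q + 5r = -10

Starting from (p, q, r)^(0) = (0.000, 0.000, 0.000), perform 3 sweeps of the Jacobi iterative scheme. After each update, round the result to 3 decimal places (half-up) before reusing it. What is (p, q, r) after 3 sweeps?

Iteration 1:
  p = (1 - (-3)·0.000 - (-1)·0.000) / (7) = 0.143
  q = (-4 - (-2.1)·0.000 - (-0.9)·0.000) / (7) = -0.571
  r = (-10 - (-3)·0.000 - (-1)·0.000) / (5) = -2.000
Iteration 2:
  p = (1 - (-3)·-0.571 - (-1)·-2.000) / (7) = -0.388
  q = (-4 - (-2.1)·0.143 - (-0.9)·-2.000) / (7) = -0.786
  r = (-10 - (-3)·0.143 - (-1)·-0.571) / (5) = -2.028
Iteration 3:
  p = (1 - (-3)·-0.786 - (-1)·-2.028) / (7) = -0.484
  q = (-4 - (-2.1)·-0.388 - (-0.9)·-2.028) / (7) = -0.949
  r = (-10 - (-3)·-0.388 - (-1)·-0.786) / (5) = -2.390

(-0.484, -0.949, -2.390)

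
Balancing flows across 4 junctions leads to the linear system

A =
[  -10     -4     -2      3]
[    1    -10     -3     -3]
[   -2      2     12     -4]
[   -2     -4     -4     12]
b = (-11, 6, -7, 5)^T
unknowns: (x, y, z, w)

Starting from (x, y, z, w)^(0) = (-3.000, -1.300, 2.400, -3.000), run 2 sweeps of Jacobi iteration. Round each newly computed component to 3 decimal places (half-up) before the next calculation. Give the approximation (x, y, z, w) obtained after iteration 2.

(1.846, -0.101, -0.329, -0.406)

Iteration 1:
  x = (-11 - (-4)·-1.300 - (-2)·2.400 - (3)·-3.000) / (-10) = 0.240
  y = (6 - (1)·-3.000 - (-3)·2.400 - (-3)·-3.000) / (-10) = -0.720
  z = (-7 - (-2)·-3.000 - (2)·-1.300 - (-4)·-3.000) / (12) = -1.867
  w = (5 - (-2)·-3.000 - (-4)·-1.300 - (-4)·2.400) / (12) = 0.283
Iteration 2:
  x = (-11 - (-4)·-0.720 - (-2)·-1.867 - (3)·0.283) / (-10) = 1.846
  y = (6 - (1)·0.240 - (-3)·-1.867 - (-3)·0.283) / (-10) = -0.101
  z = (-7 - (-2)·0.240 - (2)·-0.720 - (-4)·0.283) / (12) = -0.329
  w = (5 - (-2)·0.240 - (-4)·-0.720 - (-4)·-1.867) / (12) = -0.406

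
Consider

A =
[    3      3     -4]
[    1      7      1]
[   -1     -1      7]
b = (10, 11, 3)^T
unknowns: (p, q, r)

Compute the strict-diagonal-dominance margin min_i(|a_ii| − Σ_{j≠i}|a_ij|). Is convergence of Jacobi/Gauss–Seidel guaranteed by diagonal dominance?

row 1: |3| − (3+4) = -4
row 2: |7| − (1+1) = 5
row 3: |7| − (1+1) = 5
minimum over rows = -4 → not strictly diagonally dominant

-4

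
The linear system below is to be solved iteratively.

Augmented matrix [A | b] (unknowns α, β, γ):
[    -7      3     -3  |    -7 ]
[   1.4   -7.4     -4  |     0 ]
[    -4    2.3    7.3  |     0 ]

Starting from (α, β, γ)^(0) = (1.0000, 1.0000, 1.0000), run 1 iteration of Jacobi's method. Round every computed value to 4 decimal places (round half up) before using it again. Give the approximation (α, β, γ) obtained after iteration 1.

(1.0000, -0.3514, 0.2329)

Iteration 1:
  α = (-7 - (3)·1.0000 - (-3)·1.0000) / (-7) = 1.0000
  β = (0 - (1.4)·1.0000 - (-4)·1.0000) / (-7.4) = -0.3514
  γ = (0 - (-4)·1.0000 - (2.3)·1.0000) / (7.3) = 0.2329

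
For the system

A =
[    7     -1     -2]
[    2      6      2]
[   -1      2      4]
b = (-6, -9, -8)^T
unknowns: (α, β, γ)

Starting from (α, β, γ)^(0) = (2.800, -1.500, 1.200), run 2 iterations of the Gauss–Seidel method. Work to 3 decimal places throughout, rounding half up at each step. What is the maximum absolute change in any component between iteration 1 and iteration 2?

Iteration 1:
  α = (-6 - (-1)·-1.500 - (-2)·1.200) / (7) = -0.729
  β = (-9 - (2)·-0.729 - (2)·1.200) / (6) = -1.657
  γ = (-8 - (-1)·-0.729 - (2)·-1.657) / (4) = -1.354
Iteration 2:
  α = (-6 - (-1)·-1.657 - (-2)·-1.354) / (7) = -1.481
  β = (-9 - (2)·-1.481 - (2)·-1.354) / (6) = -0.555
  γ = (-8 - (-1)·-1.481 - (2)·-0.555) / (4) = -2.093
Change: (-0.752, 1.102, -0.739) → max |·| = 1.102

1.102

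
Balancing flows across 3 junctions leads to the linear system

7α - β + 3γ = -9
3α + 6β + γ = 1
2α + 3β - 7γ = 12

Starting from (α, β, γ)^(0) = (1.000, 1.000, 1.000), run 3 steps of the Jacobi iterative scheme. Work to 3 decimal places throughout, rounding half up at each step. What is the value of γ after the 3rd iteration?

Iteration 1:
  α = (-9 - (-1)·1.000 - (3)·1.000) / (7) = -1.571
  β = (1 - (3)·1.000 - (1)·1.000) / (6) = -0.500
  γ = (12 - (2)·1.000 - (3)·1.000) / (-7) = -1.000
Iteration 2:
  α = (-9 - (-1)·-0.500 - (3)·-1.000) / (7) = -0.929
  β = (1 - (3)·-1.571 - (1)·-1.000) / (6) = 1.119
  γ = (12 - (2)·-1.571 - (3)·-0.500) / (-7) = -2.377
Iteration 3:
  α = (-9 - (-1)·1.119 - (3)·-2.377) / (7) = -0.107
  β = (1 - (3)·-0.929 - (1)·-2.377) / (6) = 1.027
  γ = (12 - (2)·-0.929 - (3)·1.119) / (-7) = -1.500

-1.500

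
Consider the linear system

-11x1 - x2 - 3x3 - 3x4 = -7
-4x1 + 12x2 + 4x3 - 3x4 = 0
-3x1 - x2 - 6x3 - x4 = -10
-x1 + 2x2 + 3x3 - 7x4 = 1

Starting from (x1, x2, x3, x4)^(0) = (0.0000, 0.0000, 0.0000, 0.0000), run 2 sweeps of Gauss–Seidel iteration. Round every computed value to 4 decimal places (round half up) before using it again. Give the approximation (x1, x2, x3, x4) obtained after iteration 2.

(0.1527, -0.2894, 1.5736, 0.4270)

Iteration 1:
  x1 = (-7 - (-1)·0.0000 - (-3)·0.0000 - (-3)·0.0000) / (-11) = 0.6364
  x2 = (0 - (-4)·0.6364 - (4)·0.0000 - (-3)·0.0000) / (12) = 0.2121
  x3 = (-10 - (-3)·0.6364 - (-1)·0.2121 - (-1)·0.0000) / (-6) = 1.3131
  x4 = (1 - (-1)·0.6364 - (2)·0.2121 - (3)·1.3131) / (-7) = 0.3896
Iteration 2:
  x1 = (-7 - (-1)·0.2121 - (-3)·1.3131 - (-3)·0.3896) / (-11) = 0.1527
  x2 = (0 - (-4)·0.1527 - (4)·1.3131 - (-3)·0.3896) / (12) = -0.2894
  x3 = (-10 - (-3)·0.1527 - (-1)·-0.2894 - (-1)·0.3896) / (-6) = 1.5736
  x4 = (1 - (-1)·0.1527 - (2)·-0.2894 - (3)·1.5736) / (-7) = 0.4270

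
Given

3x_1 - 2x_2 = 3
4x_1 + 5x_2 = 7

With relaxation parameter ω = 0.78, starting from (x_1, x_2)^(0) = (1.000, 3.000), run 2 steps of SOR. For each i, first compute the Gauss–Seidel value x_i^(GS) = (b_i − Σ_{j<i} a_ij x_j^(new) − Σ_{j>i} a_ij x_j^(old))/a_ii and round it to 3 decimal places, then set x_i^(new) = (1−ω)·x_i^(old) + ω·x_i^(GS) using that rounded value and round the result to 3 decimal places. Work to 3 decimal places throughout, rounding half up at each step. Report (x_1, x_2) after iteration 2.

Iteration 1:
  x_1: GS value = (3 - (-2)·3.000) / (3) = 3.000;  x_1 ← (1−ω)·1.000 + ω·3.000 = 2.560
  x_2: GS value = (7 - (4)·2.560) / (5) = -0.648;  x_2 ← (1−ω)·3.000 + ω·-0.648 = 0.155
Iteration 2:
  x_1: GS value = (3 - (-2)·0.155) / (3) = 1.103;  x_1 ← (1−ω)·2.560 + ω·1.103 = 1.424
  x_2: GS value = (7 - (4)·1.424) / (5) = 0.261;  x_2 ← (1−ω)·0.155 + ω·0.261 = 0.238

(1.424, 0.238)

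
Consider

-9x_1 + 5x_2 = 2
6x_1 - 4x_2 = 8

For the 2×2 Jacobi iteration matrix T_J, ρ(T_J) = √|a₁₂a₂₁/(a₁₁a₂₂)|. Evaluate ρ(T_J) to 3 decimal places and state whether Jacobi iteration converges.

0.913

a₁₂a₂₁/(a₁₁a₂₂) = (5)·(6) / ((-9)·(-4)) = 0.833333
ρ = √|0.833333| = √0.833333 = 0.913
ρ < 1, so Jacobi converges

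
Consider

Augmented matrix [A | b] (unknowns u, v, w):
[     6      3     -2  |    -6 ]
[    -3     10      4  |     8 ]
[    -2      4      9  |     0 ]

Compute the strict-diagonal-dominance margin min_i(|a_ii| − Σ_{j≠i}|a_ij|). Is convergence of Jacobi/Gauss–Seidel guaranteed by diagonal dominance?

row 1: |6| − (3+2) = 1
row 2: |10| − (3+4) = 3
row 3: |9| − (2+4) = 3
minimum over rows = 1 → strictly diagonally dominant (convergence guaranteed)

1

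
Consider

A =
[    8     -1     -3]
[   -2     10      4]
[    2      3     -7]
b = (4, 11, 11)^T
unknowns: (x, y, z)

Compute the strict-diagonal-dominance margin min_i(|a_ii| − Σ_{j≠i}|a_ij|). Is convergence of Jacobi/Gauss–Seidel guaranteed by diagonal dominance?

2

row 1: |8| − (1+3) = 4
row 2: |10| − (2+4) = 4
row 3: |-7| − (2+3) = 2
minimum over rows = 2 → strictly diagonally dominant (convergence guaranteed)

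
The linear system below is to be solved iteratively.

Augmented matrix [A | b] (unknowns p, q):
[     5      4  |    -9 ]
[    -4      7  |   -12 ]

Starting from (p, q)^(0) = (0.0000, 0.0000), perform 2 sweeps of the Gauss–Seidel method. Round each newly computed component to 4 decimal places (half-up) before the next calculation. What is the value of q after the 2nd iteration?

Iteration 1:
  p = (-9 - (4)·0.0000) / (5) = -1.8000
  q = (-12 - (-4)·-1.8000) / (7) = -2.7429
Iteration 2:
  p = (-9 - (4)·-2.7429) / (5) = 0.3943
  q = (-12 - (-4)·0.3943) / (7) = -1.4890

-1.4890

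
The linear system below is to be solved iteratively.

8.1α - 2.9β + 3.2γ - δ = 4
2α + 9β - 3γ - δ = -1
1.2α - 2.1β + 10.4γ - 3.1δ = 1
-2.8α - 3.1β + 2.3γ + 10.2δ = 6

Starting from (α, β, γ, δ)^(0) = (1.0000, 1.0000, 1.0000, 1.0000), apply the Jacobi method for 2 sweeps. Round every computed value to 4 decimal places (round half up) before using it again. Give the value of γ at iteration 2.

Iteration 1:
  α = (4 - (-2.9)·1.0000 - (3.2)·1.0000 - (-1)·1.0000) / (8.1) = 0.5802
  β = (-1 - (2)·1.0000 - (-3)·1.0000 - (-1)·1.0000) / (9) = 0.1111
  γ = (1 - (1.2)·1.0000 - (-2.1)·1.0000 - (-3.1)·1.0000) / (10.4) = 0.4808
  δ = (6 - (-2.8)·1.0000 - (-3.1)·1.0000 - (2.3)·1.0000) / (10.2) = 0.9412
Iteration 2:
  α = (4 - (-2.9)·0.1111 - (3.2)·0.4808 - (-1)·0.9412) / (8.1) = 0.4599
  β = (-1 - (2)·0.5802 - (-3)·0.4808 - (-1)·0.9412) / (9) = 0.0248
  γ = (1 - (1.2)·0.5802 - (-2.1)·0.1111 - (-3.1)·0.9412) / (10.4) = 0.3322
  δ = (6 - (-2.8)·0.5802 - (-3.1)·0.1111 - (2.3)·0.4808) / (10.2) = 0.6729

0.3322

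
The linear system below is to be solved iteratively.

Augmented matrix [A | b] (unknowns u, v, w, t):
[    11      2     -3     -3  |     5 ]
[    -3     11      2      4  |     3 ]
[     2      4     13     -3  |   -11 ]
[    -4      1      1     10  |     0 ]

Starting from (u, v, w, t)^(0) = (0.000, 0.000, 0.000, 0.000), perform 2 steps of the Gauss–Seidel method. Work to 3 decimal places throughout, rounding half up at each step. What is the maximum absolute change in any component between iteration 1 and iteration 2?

Iteration 1:
  u = (5 - (2)·0.000 - (-3)·0.000 - (-3)·0.000) / (11) = 0.455
  v = (3 - (-3)·0.455 - (2)·0.000 - (4)·0.000) / (11) = 0.397
  w = (-11 - (2)·0.455 - (4)·0.397 - (-3)·0.000) / (13) = -1.038
  t = (0 - (-4)·0.455 - (1)·0.397 - (1)·-1.038) / (10) = 0.246
Iteration 2:
  u = (5 - (2)·0.397 - (-3)·-1.038 - (-3)·0.246) / (11) = 0.166
  v = (3 - (-3)·0.166 - (2)·-1.038 - (4)·0.246) / (11) = 0.417
  w = (-11 - (2)·0.166 - (4)·0.417 - (-3)·0.246) / (13) = -0.943
  t = (0 - (-4)·0.166 - (1)·0.417 - (1)·-0.943) / (10) = 0.119
Change: (-0.289, 0.020, 0.095, -0.127) → max |·| = 0.289

0.289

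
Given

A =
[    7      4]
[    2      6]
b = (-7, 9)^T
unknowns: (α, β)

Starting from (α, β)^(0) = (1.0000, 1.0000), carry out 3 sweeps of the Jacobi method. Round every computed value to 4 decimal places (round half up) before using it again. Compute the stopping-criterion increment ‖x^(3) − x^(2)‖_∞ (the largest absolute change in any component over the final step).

0.4898

Iteration 1:
  α = (-7 - (4)·1.0000) / (7) = -1.5714
  β = (9 - (2)·1.0000) / (6) = 1.1667
Iteration 2:
  α = (-7 - (4)·1.1667) / (7) = -1.6667
  β = (9 - (2)·-1.5714) / (6) = 2.0238
Iteration 3:
  α = (-7 - (4)·2.0238) / (7) = -2.1565
  β = (9 - (2)·-1.6667) / (6) = 2.0556
Change: (-0.4898, 0.0318) → max |·| = 0.4898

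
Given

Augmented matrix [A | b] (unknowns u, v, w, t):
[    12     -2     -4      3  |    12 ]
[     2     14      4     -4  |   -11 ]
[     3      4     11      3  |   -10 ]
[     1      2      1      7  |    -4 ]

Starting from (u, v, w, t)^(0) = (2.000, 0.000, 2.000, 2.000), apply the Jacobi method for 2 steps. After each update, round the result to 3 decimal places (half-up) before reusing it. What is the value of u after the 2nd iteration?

Iteration 1:
  u = (12 - (-2)·0.000 - (-4)·2.000 - (3)·2.000) / (12) = 1.167
  v = (-11 - (2)·2.000 - (4)·2.000 - (-4)·2.000) / (14) = -1.071
  w = (-10 - (3)·2.000 - (4)·0.000 - (3)·2.000) / (11) = -2.000
  t = (-4 - (1)·2.000 - (2)·0.000 - (1)·2.000) / (7) = -1.143
Iteration 2:
  u = (12 - (-2)·-1.071 - (-4)·-2.000 - (3)·-1.143) / (12) = 0.441
  v = (-11 - (2)·1.167 - (4)·-2.000 - (-4)·-1.143) / (14) = -0.708
  w = (-10 - (3)·1.167 - (4)·-1.071 - (3)·-1.143) / (11) = -0.526
  t = (-4 - (1)·1.167 - (2)·-1.071 - (1)·-2.000) / (7) = -0.146

0.441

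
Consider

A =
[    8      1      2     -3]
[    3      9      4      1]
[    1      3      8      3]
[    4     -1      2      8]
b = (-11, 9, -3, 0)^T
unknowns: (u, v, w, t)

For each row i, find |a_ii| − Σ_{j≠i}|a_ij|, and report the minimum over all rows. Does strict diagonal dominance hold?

1

row 1: |8| − (1+2+3) = 2
row 2: |9| − (3+4+1) = 1
row 3: |8| − (1+3+3) = 1
row 4: |8| − (4+1+2) = 1
minimum over rows = 1 → strictly diagonally dominant (convergence guaranteed)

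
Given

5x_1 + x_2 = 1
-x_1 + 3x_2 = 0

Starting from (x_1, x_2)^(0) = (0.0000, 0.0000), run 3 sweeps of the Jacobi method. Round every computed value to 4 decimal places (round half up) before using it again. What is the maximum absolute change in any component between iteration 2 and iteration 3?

Iteration 1:
  x_1 = (1 - (1)·0.0000) / (5) = 0.2000
  x_2 = (0 - (-1)·0.0000) / (3) = 0.0000
Iteration 2:
  x_1 = (1 - (1)·0.0000) / (5) = 0.2000
  x_2 = (0 - (-1)·0.2000) / (3) = 0.0667
Iteration 3:
  x_1 = (1 - (1)·0.0667) / (5) = 0.1867
  x_2 = (0 - (-1)·0.2000) / (3) = 0.0667
Change: (-0.0133, 0.0000) → max |·| = 0.0133

0.0133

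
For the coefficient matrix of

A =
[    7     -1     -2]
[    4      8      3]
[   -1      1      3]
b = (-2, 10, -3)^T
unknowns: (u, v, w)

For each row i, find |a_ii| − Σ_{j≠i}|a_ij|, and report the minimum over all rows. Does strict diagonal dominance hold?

row 1: |7| − (1+2) = 4
row 2: |8| − (4+3) = 1
row 3: |3| − (1+1) = 1
minimum over rows = 1 → strictly diagonally dominant (convergence guaranteed)

1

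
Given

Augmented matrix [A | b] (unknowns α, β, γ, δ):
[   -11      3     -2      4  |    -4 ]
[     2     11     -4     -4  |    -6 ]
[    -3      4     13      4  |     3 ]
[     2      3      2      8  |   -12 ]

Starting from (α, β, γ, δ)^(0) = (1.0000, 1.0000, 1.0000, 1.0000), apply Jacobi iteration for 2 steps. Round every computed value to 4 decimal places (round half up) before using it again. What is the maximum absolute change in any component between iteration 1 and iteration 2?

Iteration 1:
  α = (-4 - (3)·1.0000 - (-2)·1.0000 - (4)·1.0000) / (-11) = 0.8182
  β = (-6 - (2)·1.0000 - (-4)·1.0000 - (-4)·1.0000) / (11) = 0.0000
  γ = (3 - (-3)·1.0000 - (4)·1.0000 - (4)·1.0000) / (13) = -0.1538
  δ = (-12 - (2)·1.0000 - (3)·1.0000 - (2)·1.0000) / (8) = -2.3750
Iteration 2:
  α = (-4 - (3)·0.0000 - (-2)·-0.1538 - (4)·-2.3750) / (-11) = -0.4720
  β = (-6 - (2)·0.8182 - (-4)·-0.1538 - (-4)·-2.3750) / (11) = -1.6138
  γ = (3 - (-3)·0.8182 - (4)·0.0000 - (4)·-2.3750) / (13) = 1.1504
  δ = (-12 - (2)·0.8182 - (3)·0.0000 - (2)·-0.1538) / (8) = -1.6661
Change: (-1.2902, -1.6138, 1.3042, 0.7089) → max |·| = 1.6138

1.6138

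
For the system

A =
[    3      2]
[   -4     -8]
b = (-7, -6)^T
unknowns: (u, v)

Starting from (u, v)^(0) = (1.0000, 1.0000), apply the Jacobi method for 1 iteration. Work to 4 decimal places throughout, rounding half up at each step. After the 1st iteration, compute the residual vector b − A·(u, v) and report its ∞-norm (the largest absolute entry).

Iteration 1:
  u = (-7 - (2)·1.0000) / (3) = -3.0000
  v = (-6 - (-4)·1.0000) / (-8) = 0.2500
Residual b − A·x = (1.5000, -16.0000); ∞-norm = 16.0000

16.0000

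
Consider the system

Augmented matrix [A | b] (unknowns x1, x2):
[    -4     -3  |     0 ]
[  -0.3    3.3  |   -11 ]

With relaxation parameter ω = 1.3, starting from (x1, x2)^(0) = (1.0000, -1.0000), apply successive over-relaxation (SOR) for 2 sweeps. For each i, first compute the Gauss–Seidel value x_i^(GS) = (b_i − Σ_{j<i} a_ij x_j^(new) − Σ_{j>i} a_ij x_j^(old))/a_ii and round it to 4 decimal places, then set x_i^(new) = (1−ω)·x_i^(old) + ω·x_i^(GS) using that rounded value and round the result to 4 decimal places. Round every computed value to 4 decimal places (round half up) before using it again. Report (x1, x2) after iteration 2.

Iteration 1:
  x1: GS value = (0 - (-3)·-1.0000) / (-4) = 0.7500;  x1 ← (1−ω)·1.0000 + ω·0.7500 = 0.6750
  x2: GS value = (-11 - (-0.3)·0.6750) / (3.3) = -3.2720;  x2 ← (1−ω)·-1.0000 + ω·-3.2720 = -3.9536
Iteration 2:
  x1: GS value = (0 - (-3)·-3.9536) / (-4) = 2.9652;  x1 ← (1−ω)·0.6750 + ω·2.9652 = 3.6523
  x2: GS value = (-11 - (-0.3)·3.6523) / (3.3) = -3.0013;  x2 ← (1−ω)·-3.9536 + ω·-3.0013 = -2.7156

(3.6523, -2.7156)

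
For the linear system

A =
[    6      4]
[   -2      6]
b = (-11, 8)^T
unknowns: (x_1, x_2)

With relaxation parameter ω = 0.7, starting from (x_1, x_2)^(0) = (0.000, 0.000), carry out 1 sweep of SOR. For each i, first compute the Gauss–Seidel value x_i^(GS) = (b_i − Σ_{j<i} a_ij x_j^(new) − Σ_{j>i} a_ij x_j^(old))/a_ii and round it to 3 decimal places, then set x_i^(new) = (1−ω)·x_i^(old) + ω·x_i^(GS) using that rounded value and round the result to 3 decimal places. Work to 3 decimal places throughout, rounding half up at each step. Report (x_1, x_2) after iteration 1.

Iteration 1:
  x_1: GS value = (-11 - (4)·0.000) / (6) = -1.833;  x_1 ← (1−ω)·0.000 + ω·-1.833 = -1.283
  x_2: GS value = (8 - (-2)·-1.283) / (6) = 0.906;  x_2 ← (1−ω)·0.000 + ω·0.906 = 0.634

(-1.283, 0.634)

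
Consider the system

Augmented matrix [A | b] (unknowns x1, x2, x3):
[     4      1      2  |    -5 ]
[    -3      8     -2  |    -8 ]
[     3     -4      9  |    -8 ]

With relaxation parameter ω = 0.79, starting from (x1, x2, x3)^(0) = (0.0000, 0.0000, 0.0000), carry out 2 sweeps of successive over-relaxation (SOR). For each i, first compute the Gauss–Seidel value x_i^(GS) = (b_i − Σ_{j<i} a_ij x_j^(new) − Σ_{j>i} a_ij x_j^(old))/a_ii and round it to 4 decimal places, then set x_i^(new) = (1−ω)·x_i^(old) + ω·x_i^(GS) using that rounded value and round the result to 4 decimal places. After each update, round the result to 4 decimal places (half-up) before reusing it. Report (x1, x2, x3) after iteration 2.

(-0.6563, -1.3742, -1.1846)

Iteration 1:
  x1: GS value = (-5 - (1)·0.0000 - (2)·0.0000) / (4) = -1.2500;  x1 ← (1−ω)·0.0000 + ω·-1.2500 = -0.9875
  x2: GS value = (-8 - (-3)·-0.9875 - (-2)·0.0000) / (8) = -1.3703;  x2 ← (1−ω)·0.0000 + ω·-1.3703 = -1.0825
  x3: GS value = (-8 - (3)·-0.9875 - (-4)·-1.0825) / (9) = -1.0408;  x3 ← (1−ω)·0.0000 + ω·-1.0408 = -0.8222
Iteration 2:
  x1: GS value = (-5 - (1)·-1.0825 - (2)·-0.8222) / (4) = -0.5683;  x1 ← (1−ω)·-0.9875 + ω·-0.5683 = -0.6563
  x2: GS value = (-8 - (-3)·-0.6563 - (-2)·-0.8222) / (8) = -1.4517;  x2 ← (1−ω)·-1.0825 + ω·-1.4517 = -1.3742
  x3: GS value = (-8 - (3)·-0.6563 - (-4)·-1.3742) / (9) = -1.2809;  x3 ← (1−ω)·-0.8222 + ω·-1.2809 = -1.1846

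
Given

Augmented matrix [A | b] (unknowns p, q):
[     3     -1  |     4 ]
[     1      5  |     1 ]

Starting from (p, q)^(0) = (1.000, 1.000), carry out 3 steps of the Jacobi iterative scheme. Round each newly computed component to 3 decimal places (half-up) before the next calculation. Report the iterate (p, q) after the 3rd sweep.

Iteration 1:
  p = (4 - (-1)·1.000) / (3) = 1.667
  q = (1 - (1)·1.000) / (5) = 0.000
Iteration 2:
  p = (4 - (-1)·0.000) / (3) = 1.333
  q = (1 - (1)·1.667) / (5) = -0.133
Iteration 3:
  p = (4 - (-1)·-0.133) / (3) = 1.289
  q = (1 - (1)·1.333) / (5) = -0.067

(1.289, -0.067)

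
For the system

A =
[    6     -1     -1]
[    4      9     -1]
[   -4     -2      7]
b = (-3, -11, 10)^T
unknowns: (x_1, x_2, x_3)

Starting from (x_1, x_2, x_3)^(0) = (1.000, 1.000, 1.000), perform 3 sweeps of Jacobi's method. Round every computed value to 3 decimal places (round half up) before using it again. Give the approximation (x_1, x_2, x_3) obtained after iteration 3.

(-0.501, -0.955, 0.957)

Iteration 1:
  x_1 = (-3 - (-1)·1.000 - (-1)·1.000) / (6) = -0.167
  x_2 = (-11 - (4)·1.000 - (-1)·1.000) / (9) = -1.556
  x_3 = (10 - (-4)·1.000 - (-2)·1.000) / (7) = 2.286
Iteration 2:
  x_1 = (-3 - (-1)·-1.556 - (-1)·2.286) / (6) = -0.378
  x_2 = (-11 - (4)·-0.167 - (-1)·2.286) / (9) = -0.894
  x_3 = (10 - (-4)·-0.167 - (-2)·-1.556) / (7) = 0.889
Iteration 3:
  x_1 = (-3 - (-1)·-0.894 - (-1)·0.889) / (6) = -0.501
  x_2 = (-11 - (4)·-0.378 - (-1)·0.889) / (9) = -0.955
  x_3 = (10 - (-4)·-0.378 - (-2)·-0.894) / (7) = 0.957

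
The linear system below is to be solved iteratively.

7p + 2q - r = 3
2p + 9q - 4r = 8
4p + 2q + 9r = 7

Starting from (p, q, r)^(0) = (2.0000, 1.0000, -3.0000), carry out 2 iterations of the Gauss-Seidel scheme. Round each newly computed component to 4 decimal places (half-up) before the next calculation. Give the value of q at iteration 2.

Iteration 1:
  p = (3 - (2)·1.0000 - (-1)·-3.0000) / (7) = -0.2857
  q = (8 - (2)·-0.2857 - (-4)·-3.0000) / (9) = -0.3810
  r = (7 - (4)·-0.2857 - (2)·-0.3810) / (9) = 0.9894
Iteration 2:
  p = (3 - (2)·-0.3810 - (-1)·0.9894) / (7) = 0.6788
  q = (8 - (2)·0.6788 - (-4)·0.9894) / (9) = 1.1778
  r = (7 - (4)·0.6788 - (2)·1.1778) / (9) = 0.2144

1.1778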